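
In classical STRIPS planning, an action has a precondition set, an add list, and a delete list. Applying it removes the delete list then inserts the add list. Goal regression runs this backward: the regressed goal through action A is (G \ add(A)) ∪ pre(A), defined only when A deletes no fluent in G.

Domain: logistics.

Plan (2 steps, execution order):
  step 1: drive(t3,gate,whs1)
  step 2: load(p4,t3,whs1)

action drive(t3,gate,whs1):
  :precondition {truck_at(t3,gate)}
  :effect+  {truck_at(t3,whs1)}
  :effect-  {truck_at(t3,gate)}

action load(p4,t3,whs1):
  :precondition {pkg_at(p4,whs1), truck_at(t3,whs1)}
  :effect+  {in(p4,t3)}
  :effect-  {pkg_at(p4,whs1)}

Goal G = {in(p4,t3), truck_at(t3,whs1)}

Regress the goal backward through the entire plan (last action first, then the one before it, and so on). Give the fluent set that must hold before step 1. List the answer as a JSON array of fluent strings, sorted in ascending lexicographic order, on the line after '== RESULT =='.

Regress step by step:
  through step 2 (load(p4,t3,whs1)): drop {in(p4,t3)}, keep {truck_at(t3,whs1)}, require {pkg_at(p4,whs1), truck_at(t3,whs1)}
    → {pkg_at(p4,whs1), truck_at(t3,whs1)}
  through step 1 (drive(t3,gate,whs1)): drop {truck_at(t3,whs1)}, keep {pkg_at(p4,whs1)}, require {truck_at(t3,gate)}
    → {pkg_at(p4,whs1), truck_at(t3,gate)}

== RESULT ==
["pkg_at(p4,whs1)", "truck_at(t3,gate)"]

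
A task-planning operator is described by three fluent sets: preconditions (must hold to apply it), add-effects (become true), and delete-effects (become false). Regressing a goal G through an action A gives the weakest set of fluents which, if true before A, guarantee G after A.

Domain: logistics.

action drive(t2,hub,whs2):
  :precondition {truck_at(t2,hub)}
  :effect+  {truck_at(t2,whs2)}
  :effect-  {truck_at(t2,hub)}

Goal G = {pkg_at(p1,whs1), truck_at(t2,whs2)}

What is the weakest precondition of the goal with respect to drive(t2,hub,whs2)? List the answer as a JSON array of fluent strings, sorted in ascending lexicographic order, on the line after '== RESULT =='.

Compute (G \ add) ∪ pre:
  G ∩ del = {}  (empty — regression defined)
  G \ add = {pkg_at(p1,whs1), truck_at(t2,whs2)} \ {truck_at(t2,whs2)} = {pkg_at(p1,whs1)}
  ∪ pre   = {pkg_at(p1,whs1)} ∪ {truck_at(t2,hub)}
          = {pkg_at(p1,whs1), truck_at(t2,hub)}

== RESULT ==
["pkg_at(p1,whs1)", "truck_at(t2,hub)"]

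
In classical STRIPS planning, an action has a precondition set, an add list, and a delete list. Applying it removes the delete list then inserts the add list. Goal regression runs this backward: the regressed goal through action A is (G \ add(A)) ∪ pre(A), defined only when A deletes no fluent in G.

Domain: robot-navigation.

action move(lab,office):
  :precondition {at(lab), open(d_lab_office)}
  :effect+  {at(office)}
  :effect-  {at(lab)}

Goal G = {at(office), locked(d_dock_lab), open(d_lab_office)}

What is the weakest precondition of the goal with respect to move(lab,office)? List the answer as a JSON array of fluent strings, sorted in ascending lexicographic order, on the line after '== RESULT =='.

Regress:
  G ∩ del = {}  (empty — regression defined)
  G \ add = {at(office), locked(d_dock_lab), open(d_lab_office)} \ {at(office)} = {locked(d_dock_lab), open(d_lab_office)}
  ∪ pre   = {locked(d_dock_lab), open(d_lab_office)} ∪ {at(lab), open(d_lab_office)}
          = {at(lab), locked(d_dock_lab), open(d_lab_office)}

== RESULT ==
["at(lab)", "locked(d_dock_lab)", "open(d_lab_office)"]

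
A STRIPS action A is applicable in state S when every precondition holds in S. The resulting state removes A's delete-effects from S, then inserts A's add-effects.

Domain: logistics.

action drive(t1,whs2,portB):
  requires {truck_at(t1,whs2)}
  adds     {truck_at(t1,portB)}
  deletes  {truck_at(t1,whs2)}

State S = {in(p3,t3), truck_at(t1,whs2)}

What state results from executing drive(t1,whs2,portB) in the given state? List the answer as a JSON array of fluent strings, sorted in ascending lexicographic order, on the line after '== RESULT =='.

Progress:
  pre ⊆ S: {truck_at(t1,whs2)} ⊆ S  — applicable
  S \ del = {in(p3,t3)}
  ∪ add   = {in(p3,t3), truck_at(t1,portB)}

== RESULT ==
["in(p3,t3)", "truck_at(t1,portB)"]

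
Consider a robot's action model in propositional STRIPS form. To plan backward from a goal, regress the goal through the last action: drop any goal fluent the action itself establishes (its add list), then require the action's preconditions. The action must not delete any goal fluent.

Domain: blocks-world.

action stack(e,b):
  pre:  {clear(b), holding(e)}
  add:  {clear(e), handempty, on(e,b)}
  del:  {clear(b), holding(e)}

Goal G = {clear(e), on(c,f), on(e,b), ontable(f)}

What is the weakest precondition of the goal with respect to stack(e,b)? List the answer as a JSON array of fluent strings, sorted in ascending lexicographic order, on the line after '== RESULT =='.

Compute (G \ add) ∪ pre:
  G ∩ del = {}  (empty — regression defined)
  G \ add = {clear(e), on(c,f), on(e,b), ontable(f)} \ {clear(e), handempty, on(e,b)} = {on(c,f), ontable(f)}
  ∪ pre   = {on(c,f), ontable(f)} ∪ {clear(b), holding(e)}
          = {clear(b), holding(e), on(c,f), ontable(f)}

== RESULT ==
["clear(b)", "holding(e)", "on(c,f)", "ontable(f)"]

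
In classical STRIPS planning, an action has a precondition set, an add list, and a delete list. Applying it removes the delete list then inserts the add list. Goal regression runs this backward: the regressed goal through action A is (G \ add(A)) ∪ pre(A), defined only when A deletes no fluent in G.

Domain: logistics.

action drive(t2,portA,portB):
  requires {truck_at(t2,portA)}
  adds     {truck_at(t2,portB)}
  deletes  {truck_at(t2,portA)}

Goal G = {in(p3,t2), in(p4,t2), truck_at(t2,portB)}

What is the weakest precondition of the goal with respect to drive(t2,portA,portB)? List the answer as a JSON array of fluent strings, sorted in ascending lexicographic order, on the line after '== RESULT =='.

Compute (G \ add) ∪ pre:
  G ∩ del = {}  (empty — regression defined)
  G \ add = {in(p3,t2), in(p4,t2), truck_at(t2,portB)} \ {truck_at(t2,portB)} = {in(p3,t2), in(p4,t2)}
  ∪ pre   = {in(p3,t2), in(p4,t2)} ∪ {truck_at(t2,portA)}
          = {in(p3,t2), in(p4,t2), truck_at(t2,portA)}

== RESULT ==
["in(p3,t2)", "in(p4,t2)", "truck_at(t2,portA)"]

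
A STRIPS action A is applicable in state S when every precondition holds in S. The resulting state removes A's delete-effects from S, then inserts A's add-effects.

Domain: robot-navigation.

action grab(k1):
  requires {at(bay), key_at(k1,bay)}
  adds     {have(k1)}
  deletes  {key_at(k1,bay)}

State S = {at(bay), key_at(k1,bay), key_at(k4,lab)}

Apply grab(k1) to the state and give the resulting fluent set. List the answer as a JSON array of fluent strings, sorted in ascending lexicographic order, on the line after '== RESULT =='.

Compute (S \ del) ∪ add:
  pre ⊆ S: {at(bay), key_at(k1,bay)} ⊆ S  — applicable
  S \ del = {at(bay), key_at(k4,lab)}
  ∪ add   = {at(bay), have(k1), key_at(k4,lab)}

== RESULT ==
["at(bay)", "have(k1)", "key_at(k4,lab)"]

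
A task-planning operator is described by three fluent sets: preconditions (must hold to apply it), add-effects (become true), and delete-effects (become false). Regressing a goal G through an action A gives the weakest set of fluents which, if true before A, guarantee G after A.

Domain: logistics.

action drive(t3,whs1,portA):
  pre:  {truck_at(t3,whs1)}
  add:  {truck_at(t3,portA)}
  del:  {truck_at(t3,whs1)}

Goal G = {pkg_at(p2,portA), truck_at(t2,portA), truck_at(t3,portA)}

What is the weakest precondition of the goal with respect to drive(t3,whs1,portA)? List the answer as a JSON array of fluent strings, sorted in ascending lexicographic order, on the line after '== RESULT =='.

Compute (G \ add) ∪ pre:
  G ∩ del = {}  (empty — regression defined)
  G \ add = {pkg_at(p2,portA), truck_at(t2,portA), truck_at(t3,portA)} \ {truck_at(t3,portA)} = {pkg_at(p2,portA), truck_at(t2,portA)}
  ∪ pre   = {pkg_at(p2,portA), truck_at(t2,portA)} ∪ {truck_at(t3,whs1)}
          = {pkg_at(p2,portA), truck_at(t2,portA), truck_at(t3,whs1)}

== RESULT ==
["pkg_at(p2,portA)", "truck_at(t2,portA)", "truck_at(t3,whs1)"]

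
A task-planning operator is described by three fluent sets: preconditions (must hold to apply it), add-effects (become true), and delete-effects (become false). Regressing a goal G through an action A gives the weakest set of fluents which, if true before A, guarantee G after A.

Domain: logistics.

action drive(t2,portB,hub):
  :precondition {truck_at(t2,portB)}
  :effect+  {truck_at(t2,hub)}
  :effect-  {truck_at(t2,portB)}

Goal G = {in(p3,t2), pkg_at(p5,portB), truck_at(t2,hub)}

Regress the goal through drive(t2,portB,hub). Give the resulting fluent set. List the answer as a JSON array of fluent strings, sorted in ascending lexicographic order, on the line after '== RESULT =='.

Regress:
  G ∩ del = {}  (empty — regression defined)
  G \ add = {in(p3,t2), pkg_at(p5,portB), truck_at(t2,hub)} \ {truck_at(t2,hub)} = {in(p3,t2), pkg_at(p5,portB)}
  ∪ pre   = {in(p3,t2), pkg_at(p5,portB)} ∪ {truck_at(t2,portB)}
          = {in(p3,t2), pkg_at(p5,portB), truck_at(t2,portB)}

== RESULT ==
["in(p3,t2)", "pkg_at(p5,portB)", "truck_at(t2,portB)"]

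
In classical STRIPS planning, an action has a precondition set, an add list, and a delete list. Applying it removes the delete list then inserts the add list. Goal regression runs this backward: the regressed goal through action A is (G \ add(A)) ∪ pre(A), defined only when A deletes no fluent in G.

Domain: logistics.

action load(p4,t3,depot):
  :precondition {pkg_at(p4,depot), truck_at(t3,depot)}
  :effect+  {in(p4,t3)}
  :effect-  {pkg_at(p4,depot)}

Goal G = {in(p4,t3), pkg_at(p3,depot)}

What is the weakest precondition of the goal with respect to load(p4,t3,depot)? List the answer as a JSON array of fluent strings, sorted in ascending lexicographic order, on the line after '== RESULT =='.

Regress:
  G ∩ del = {}  (empty — regression defined)
  G \ add = {in(p4,t3), pkg_at(p3,depot)} \ {in(p4,t3)} = {pkg_at(p3,depot)}
  ∪ pre   = {pkg_at(p3,depot)} ∪ {pkg_at(p4,depot), truck_at(t3,depot)}
          = {pkg_at(p3,depot), pkg_at(p4,depot), truck_at(t3,depot)}

== RESULT ==
["pkg_at(p3,depot)", "pkg_at(p4,depot)", "truck_at(t3,depot)"]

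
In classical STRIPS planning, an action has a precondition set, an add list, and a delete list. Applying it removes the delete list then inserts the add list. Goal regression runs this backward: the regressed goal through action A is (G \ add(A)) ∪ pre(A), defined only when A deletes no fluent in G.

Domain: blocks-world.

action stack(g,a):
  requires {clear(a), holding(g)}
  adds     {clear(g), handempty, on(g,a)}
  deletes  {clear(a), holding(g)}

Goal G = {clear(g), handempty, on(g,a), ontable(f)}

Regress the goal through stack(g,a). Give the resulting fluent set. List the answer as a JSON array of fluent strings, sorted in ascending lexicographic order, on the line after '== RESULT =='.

Compute (G \ add) ∪ pre:
  G ∩ del = {}  (empty — regression defined)
  G \ add = {clear(g), handempty, on(g,a), ontable(f)} \ {clear(g), handempty, on(g,a)} = {ontable(f)}
  ∪ pre   = {ontable(f)} ∪ {clear(a), holding(g)}
          = {clear(a), holding(g), ontable(f)}

== RESULT ==
["clear(a)", "holding(g)", "ontable(f)"]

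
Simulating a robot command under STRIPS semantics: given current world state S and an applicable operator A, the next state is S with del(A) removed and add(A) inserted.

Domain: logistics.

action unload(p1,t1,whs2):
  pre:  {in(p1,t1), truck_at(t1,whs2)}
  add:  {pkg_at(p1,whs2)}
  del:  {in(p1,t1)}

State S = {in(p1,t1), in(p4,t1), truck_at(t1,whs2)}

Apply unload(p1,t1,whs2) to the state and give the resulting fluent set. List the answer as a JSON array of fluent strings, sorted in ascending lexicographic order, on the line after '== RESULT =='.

Compute (S \ del) ∪ add:
  pre ⊆ S: {in(p1,t1), truck_at(t1,whs2)} ⊆ S  — applicable
  S \ del = {in(p4,t1), truck_at(t1,whs2)}
  ∪ add   = {in(p4,t1), pkg_at(p1,whs2), truck_at(t1,whs2)}

== RESULT ==
["in(p4,t1)", "pkg_at(p1,whs2)", "truck_at(t1,whs2)"]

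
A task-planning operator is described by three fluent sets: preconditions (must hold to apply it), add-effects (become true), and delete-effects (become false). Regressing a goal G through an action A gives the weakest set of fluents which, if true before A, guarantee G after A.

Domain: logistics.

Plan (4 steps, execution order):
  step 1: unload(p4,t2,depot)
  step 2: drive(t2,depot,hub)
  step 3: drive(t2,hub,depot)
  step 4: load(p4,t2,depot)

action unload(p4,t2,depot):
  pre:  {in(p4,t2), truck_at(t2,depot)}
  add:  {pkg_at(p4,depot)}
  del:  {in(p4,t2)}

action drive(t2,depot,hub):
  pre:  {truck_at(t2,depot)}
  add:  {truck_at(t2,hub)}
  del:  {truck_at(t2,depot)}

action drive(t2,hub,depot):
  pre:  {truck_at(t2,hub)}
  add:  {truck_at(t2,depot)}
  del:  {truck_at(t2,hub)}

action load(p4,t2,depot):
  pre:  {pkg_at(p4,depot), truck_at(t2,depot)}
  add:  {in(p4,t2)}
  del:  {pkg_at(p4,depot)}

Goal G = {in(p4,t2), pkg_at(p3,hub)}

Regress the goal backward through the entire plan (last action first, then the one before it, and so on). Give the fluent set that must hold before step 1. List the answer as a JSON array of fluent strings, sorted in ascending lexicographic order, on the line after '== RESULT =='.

Regress step by step:
  through step 4 (load(p4,t2,depot)): drop {in(p4,t2)}, keep {pkg_at(p3,hub)}, require {pkg_at(p4,depot), truck_at(t2,depot)}
    → {pkg_at(p3,hub), pkg_at(p4,depot), truck_at(t2,depot)}
  through step 3 (drive(t2,hub,depot)): drop {truck_at(t2,depot)}, keep {pkg_at(p3,hub), pkg_at(p4,depot)}, require {truck_at(t2,hub)}
    → {pkg_at(p3,hub), pkg_at(p4,depot), truck_at(t2,hub)}
  through step 2 (drive(t2,depot,hub)): drop {truck_at(t2,hub)}, keep {pkg_at(p3,hub), pkg_at(p4,depot)}, require {truck_at(t2,depot)}
    → {pkg_at(p3,hub), pkg_at(p4,depot), truck_at(t2,depot)}
  through step 1 (unload(p4,t2,depot)): drop {pkg_at(p4,depot)}, keep {pkg_at(p3,hub), truck_at(t2,depot)}, require {in(p4,t2), truck_at(t2,depot)}
    → {in(p4,t2), pkg_at(p3,hub), truck_at(t2,depot)}

== RESULT ==
["in(p4,t2)", "pkg_at(p3,hub)", "truck_at(t2,depot)"]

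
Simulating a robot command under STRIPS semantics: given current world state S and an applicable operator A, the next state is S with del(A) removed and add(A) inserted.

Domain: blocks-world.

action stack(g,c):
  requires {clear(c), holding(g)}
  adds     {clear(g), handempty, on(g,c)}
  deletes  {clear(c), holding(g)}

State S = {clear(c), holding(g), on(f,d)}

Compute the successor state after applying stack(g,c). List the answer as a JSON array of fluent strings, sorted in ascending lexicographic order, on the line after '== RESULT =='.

Compute (S \ del) ∪ add:
  pre ⊆ S: {clear(c), holding(g)} ⊆ S  — applicable
  S \ del = {on(f,d)}
  ∪ add   = {clear(g), handempty, on(f,d), on(g,c)}

== RESULT ==
["clear(g)", "handempty", "on(f,d)", "on(g,c)"]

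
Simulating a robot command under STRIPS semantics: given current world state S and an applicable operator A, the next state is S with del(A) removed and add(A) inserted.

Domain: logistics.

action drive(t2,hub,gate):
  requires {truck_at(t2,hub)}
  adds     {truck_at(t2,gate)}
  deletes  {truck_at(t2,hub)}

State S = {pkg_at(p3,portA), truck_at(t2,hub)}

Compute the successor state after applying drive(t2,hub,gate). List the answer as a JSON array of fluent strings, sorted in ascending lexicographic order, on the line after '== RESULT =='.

Progress:
  pre ⊆ S: {truck_at(t2,hub)} ⊆ S  — applicable
  S \ del = {pkg_at(p3,portA)}
  ∪ add   = {pkg_at(p3,portA), truck_at(t2,gate)}

== RESULT ==
["pkg_at(p3,portA)", "truck_at(t2,gate)"]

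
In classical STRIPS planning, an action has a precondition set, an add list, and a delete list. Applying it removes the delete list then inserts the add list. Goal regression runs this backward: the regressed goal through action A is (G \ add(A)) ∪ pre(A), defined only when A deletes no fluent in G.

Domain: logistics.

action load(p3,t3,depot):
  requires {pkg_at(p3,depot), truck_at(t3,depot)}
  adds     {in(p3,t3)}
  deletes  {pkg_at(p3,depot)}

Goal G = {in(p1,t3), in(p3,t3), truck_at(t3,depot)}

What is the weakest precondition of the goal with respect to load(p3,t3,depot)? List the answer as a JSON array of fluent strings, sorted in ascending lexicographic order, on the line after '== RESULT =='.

Regress:
  G ∩ del = {}  (empty — regression defined)
  G \ add = {in(p1,t3), in(p3,t3), truck_at(t3,depot)} \ {in(p3,t3)} = {in(p1,t3), truck_at(t3,depot)}
  ∪ pre   = {in(p1,t3), truck_at(t3,depot)} ∪ {pkg_at(p3,depot), truck_at(t3,depot)}
          = {in(p1,t3), pkg_at(p3,depot), truck_at(t3,depot)}

== RESULT ==
["in(p1,t3)", "pkg_at(p3,depot)", "truck_at(t3,depot)"]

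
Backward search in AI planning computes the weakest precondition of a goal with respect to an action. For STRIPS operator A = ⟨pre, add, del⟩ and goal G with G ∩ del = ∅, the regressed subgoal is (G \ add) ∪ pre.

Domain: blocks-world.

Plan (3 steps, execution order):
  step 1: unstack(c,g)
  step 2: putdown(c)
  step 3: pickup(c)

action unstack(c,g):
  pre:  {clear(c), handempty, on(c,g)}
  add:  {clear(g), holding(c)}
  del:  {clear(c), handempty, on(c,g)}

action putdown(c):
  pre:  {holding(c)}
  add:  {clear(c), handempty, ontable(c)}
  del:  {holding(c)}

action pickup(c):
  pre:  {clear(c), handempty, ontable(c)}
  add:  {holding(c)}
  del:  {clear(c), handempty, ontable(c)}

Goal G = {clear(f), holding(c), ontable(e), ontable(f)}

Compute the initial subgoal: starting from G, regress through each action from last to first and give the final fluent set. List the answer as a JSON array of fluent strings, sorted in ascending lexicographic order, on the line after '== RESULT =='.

Regress step by step:
  through step 3 (pickup(c)): drop {holding(c)}, keep {clear(f), ontable(e), ontable(f)}, require {clear(c), handempty, ontable(c)}
    → {clear(c), clear(f), handempty, ontable(c), ontable(e), ontable(f)}
  through step 2 (putdown(c)): drop {clear(c), handempty, ontable(c)}, keep {clear(f), ontable(e), ontable(f)}, require {holding(c)}
    → {clear(f), holding(c), ontable(e), ontable(f)}
  through step 1 (unstack(c,g)): drop {holding(c)}, keep {clear(f), ontable(e), ontable(f)}, require {clear(c), handempty, on(c,g)}
    → {clear(c), clear(f), handempty, on(c,g), ontable(e), ontable(f)}

== RESULT ==
["clear(c)", "clear(f)", "handempty", "on(c,g)", "ontable(e)", "ontable(f)"]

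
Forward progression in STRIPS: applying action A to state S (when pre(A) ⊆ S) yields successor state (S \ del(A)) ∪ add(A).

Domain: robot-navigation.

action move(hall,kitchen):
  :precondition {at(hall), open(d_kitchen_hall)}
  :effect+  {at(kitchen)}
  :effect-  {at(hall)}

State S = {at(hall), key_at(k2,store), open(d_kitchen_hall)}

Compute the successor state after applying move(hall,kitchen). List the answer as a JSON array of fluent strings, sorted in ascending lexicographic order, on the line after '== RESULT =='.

Compute (S \ del) ∪ add:
  pre ⊆ S: {at(hall), open(d_kitchen_hall)} ⊆ S  — applicable
  S \ del = {key_at(k2,store), open(d_kitchen_hall)}
  ∪ add   = {at(kitchen), key_at(k2,store), open(d_kitchen_hall)}

== RESULT ==
["at(kitchen)", "key_at(k2,store)", "open(d_kitchen_hall)"]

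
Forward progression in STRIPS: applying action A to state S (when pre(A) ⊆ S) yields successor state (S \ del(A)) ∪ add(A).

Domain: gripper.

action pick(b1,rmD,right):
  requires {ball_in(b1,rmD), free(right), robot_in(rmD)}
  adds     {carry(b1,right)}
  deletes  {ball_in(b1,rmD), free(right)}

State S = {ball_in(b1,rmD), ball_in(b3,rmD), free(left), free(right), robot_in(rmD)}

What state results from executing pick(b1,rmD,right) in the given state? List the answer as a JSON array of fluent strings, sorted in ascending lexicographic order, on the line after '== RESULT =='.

Compute (S \ del) ∪ add:
  pre ⊆ S: {ball_in(b1,rmD), free(right), robot_in(rmD)} ⊆ S  — applicable
  S \ del = {ball_in(b3,rmD), free(left), robot_in(rmD)}
  ∪ add   = {ball_in(b3,rmD), carry(b1,right), free(left), robot_in(rmD)}

== RESULT ==
["ball_in(b3,rmD)", "carry(b1,right)", "free(left)", "robot_in(rmD)"]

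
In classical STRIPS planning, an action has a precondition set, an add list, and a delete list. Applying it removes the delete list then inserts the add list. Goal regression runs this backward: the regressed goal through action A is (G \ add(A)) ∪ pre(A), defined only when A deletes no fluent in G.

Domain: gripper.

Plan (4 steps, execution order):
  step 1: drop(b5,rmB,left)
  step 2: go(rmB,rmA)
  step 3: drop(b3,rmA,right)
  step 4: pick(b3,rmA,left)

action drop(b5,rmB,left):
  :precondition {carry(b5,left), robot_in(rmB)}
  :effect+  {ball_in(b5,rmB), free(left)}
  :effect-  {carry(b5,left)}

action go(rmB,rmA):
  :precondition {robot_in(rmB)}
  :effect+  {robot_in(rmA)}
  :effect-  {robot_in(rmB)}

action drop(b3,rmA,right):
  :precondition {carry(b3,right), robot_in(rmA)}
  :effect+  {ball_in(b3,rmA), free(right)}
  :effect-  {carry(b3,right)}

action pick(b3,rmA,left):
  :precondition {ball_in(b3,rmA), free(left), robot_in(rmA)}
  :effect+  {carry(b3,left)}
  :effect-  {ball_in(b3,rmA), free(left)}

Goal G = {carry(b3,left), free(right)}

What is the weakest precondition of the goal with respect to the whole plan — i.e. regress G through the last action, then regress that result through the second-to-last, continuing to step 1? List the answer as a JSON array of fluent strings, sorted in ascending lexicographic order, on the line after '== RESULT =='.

Regress step by step:
  through step 4 (pick(b3,rmA,left)): drop {carry(b3,left)}, keep {free(right)}, require {ball_in(b3,rmA), free(left), robot_in(rmA)}
    → {ball_in(b3,rmA), free(left), free(right), robot_in(rmA)}
  through step 3 (drop(b3,rmA,right)): drop {ball_in(b3,rmA), free(right)}, keep {free(left), robot_in(rmA)}, require {carry(b3,right), robot_in(rmA)}
    → {carry(b3,right), free(left), robot_in(rmA)}
  through step 2 (go(rmB,rmA)): drop {robot_in(rmA)}, keep {carry(b3,right), free(left)}, require {robot_in(rmB)}
    → {carry(b3,right), free(left), robot_in(rmB)}
  through step 1 (drop(b5,rmB,left)): drop {free(left)}, keep {carry(b3,right), robot_in(rmB)}, require {carry(b5,left), robot_in(rmB)}
    → {carry(b3,right), carry(b5,left), robot_in(rmB)}

== RESULT ==
["carry(b3,right)", "carry(b5,left)", "robot_in(rmB)"]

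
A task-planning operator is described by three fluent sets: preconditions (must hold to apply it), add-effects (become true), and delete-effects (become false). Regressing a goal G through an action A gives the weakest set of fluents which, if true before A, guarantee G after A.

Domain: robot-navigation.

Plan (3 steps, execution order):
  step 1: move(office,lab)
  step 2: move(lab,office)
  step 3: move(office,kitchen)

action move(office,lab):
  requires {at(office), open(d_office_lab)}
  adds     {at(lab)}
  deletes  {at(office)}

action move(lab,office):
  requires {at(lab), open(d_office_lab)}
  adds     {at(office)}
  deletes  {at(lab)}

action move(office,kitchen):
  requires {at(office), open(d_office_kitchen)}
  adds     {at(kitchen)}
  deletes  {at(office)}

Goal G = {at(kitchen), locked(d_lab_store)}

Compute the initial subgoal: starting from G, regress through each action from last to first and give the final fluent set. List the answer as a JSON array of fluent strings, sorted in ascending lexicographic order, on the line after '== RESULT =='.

Regress step by step:
  through step 3 (move(office,kitchen)): drop {at(kitchen)}, keep {locked(d_lab_store)}, require {at(office), open(d_office_kitchen)}
    → {at(office), locked(d_lab_store), open(d_office_kitchen)}
  through step 2 (move(lab,office)): drop {at(office)}, keep {locked(d_lab_store), open(d_office_kitchen)}, require {at(lab), open(d_office_lab)}
    → {at(lab), locked(d_lab_store), open(d_office_kitchen), open(d_office_lab)}
  through step 1 (move(office,lab)): drop {at(lab)}, keep {locked(d_lab_store), open(d_office_kitchen), open(d_office_lab)}, require {at(office), open(d_office_lab)}
    → {at(office), locked(d_lab_store), open(d_office_kitchen), open(d_office_lab)}

== RESULT ==
["at(office)", "locked(d_lab_store)", "open(d_office_kitchen)", "open(d_office_lab)"]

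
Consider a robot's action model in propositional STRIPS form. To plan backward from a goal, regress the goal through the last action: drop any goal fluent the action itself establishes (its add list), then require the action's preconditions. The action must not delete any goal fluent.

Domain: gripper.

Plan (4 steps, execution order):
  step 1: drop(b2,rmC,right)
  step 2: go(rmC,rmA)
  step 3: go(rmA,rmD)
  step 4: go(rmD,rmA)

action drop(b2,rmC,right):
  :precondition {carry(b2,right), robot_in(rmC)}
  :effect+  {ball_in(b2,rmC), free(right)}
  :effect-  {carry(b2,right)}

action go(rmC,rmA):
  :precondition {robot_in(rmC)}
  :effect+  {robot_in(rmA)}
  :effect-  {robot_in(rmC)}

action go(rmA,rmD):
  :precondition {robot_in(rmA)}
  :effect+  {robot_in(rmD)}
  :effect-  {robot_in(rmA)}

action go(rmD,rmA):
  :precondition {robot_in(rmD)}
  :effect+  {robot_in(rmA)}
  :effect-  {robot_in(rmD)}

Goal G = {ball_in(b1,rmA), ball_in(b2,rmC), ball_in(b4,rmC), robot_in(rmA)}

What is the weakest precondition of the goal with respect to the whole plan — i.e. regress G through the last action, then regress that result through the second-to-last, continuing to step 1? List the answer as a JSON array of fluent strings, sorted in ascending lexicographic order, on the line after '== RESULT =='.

Regress step by step:
  through step 4 (go(rmD,rmA)): drop {robot_in(rmA)}, keep {ball_in(b1,rmA), ball_in(b2,rmC), ball_in(b4,rmC)}, require {robot_in(rmD)}
    → {ball_in(b1,rmA), ball_in(b2,rmC), ball_in(b4,rmC), robot_in(rmD)}
  through step 3 (go(rmA,rmD)): drop {robot_in(rmD)}, keep {ball_in(b1,rmA), ball_in(b2,rmC), ball_in(b4,rmC)}, require {robot_in(rmA)}
    → {ball_in(b1,rmA), ball_in(b2,rmC), ball_in(b4,rmC), robot_in(rmA)}
  through step 2 (go(rmC,rmA)): drop {robot_in(rmA)}, keep {ball_in(b1,rmA), ball_in(b2,rmC), ball_in(b4,rmC)}, require {robot_in(rmC)}
    → {ball_in(b1,rmA), ball_in(b2,rmC), ball_in(b4,rmC), robot_in(rmC)}
  through step 1 (drop(b2,rmC,right)): drop {ball_in(b2,rmC)}, keep {ball_in(b1,rmA), ball_in(b4,rmC), robot_in(rmC)}, require {carry(b2,right), robot_in(rmC)}
    → {ball_in(b1,rmA), ball_in(b4,rmC), carry(b2,right), robot_in(rmC)}

== RESULT ==
["ball_in(b1,rmA)", "ball_in(b4,rmC)", "carry(b2,right)", "robot_in(rmC)"]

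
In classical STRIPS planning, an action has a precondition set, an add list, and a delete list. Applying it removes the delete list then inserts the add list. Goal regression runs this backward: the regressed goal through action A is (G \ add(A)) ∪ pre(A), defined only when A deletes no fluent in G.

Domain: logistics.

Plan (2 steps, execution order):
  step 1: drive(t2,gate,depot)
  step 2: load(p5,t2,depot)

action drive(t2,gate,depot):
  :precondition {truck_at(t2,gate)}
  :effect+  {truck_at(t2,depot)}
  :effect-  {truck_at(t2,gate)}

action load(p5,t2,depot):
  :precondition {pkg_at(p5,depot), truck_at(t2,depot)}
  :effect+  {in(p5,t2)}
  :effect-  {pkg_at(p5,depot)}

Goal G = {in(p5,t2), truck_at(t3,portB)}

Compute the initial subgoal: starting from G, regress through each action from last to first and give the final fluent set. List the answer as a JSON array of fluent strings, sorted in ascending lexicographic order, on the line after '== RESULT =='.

Regress step by step:
  through step 2 (load(p5,t2,depot)): drop {in(p5,t2)}, keep {truck_at(t3,portB)}, require {pkg_at(p5,depot), truck_at(t2,depot)}
    → {pkg_at(p5,depot), truck_at(t2,depot), truck_at(t3,portB)}
  through step 1 (drive(t2,gate,depot)): drop {truck_at(t2,depot)}, keep {pkg_at(p5,depot), truck_at(t3,portB)}, require {truck_at(t2,gate)}
    → {pkg_at(p5,depot), truck_at(t2,gate), truck_at(t3,portB)}

== RESULT ==
["pkg_at(p5,depot)", "truck_at(t2,gate)", "truck_at(t3,portB)"]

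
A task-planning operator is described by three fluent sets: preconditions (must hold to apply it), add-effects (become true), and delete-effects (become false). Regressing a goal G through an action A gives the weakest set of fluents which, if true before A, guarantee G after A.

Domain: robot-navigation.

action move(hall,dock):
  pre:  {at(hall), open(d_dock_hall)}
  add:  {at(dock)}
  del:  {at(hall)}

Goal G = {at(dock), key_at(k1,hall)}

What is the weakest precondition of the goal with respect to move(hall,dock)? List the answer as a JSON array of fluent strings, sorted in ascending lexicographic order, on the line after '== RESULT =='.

Regress:
  G ∩ del = {}  (empty — regression defined)
  G \ add = {at(dock), key_at(k1,hall)} \ {at(dock)} = {key_at(k1,hall)}
  ∪ pre   = {key_at(k1,hall)} ∪ {at(hall), open(d_dock_hall)}
          = {at(hall), key_at(k1,hall), open(d_dock_hall)}

== RESULT ==
["at(hall)", "key_at(k1,hall)", "open(d_dock_hall)"]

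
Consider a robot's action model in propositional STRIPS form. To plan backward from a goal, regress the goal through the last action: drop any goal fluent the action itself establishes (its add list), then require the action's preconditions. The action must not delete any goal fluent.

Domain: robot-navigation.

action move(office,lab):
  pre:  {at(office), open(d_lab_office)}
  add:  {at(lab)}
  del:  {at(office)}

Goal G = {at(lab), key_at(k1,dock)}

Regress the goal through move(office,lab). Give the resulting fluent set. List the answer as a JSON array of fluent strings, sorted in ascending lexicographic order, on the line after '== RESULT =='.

Regress:
  G ∩ del = {}  (empty — regression defined)
  G \ add = {at(lab), key_at(k1,dock)} \ {at(lab)} = {key_at(k1,dock)}
  ∪ pre   = {key_at(k1,dock)} ∪ {at(office), open(d_lab_office)}
          = {at(office), key_at(k1,dock), open(d_lab_office)}

== RESULT ==
["at(office)", "key_at(k1,dock)", "open(d_lab_office)"]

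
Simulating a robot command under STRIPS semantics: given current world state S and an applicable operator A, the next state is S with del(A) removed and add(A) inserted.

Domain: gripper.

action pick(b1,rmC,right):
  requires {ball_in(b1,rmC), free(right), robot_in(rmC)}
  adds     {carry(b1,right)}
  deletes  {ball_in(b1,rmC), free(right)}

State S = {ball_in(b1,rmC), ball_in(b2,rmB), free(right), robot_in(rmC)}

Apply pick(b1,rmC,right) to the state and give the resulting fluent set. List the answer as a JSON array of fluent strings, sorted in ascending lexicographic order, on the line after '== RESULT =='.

Compute (S \ del) ∪ add:
  pre ⊆ S: {ball_in(b1,rmC), free(right), robot_in(rmC)} ⊆ S  — applicable
  S \ del = {ball_in(b2,rmB), robot_in(rmC)}
  ∪ add   = {ball_in(b2,rmB), carry(b1,right), robot_in(rmC)}

== RESULT ==
["ball_in(b2,rmB)", "carry(b1,right)", "robot_in(rmC)"]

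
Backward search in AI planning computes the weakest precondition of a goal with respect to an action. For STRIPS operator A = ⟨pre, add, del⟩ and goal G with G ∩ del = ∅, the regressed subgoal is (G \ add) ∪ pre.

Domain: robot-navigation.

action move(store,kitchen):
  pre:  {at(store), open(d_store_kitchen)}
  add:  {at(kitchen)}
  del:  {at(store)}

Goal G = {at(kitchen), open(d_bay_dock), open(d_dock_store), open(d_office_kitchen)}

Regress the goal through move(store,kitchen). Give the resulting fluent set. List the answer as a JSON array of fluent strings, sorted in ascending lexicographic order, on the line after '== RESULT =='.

Compute (G \ add) ∪ pre:
  G ∩ del = {}  (empty — regression defined)
  G \ add = {at(kitchen), open(d_bay_dock), open(d_dock_store), open(d_office_kitchen)} \ {at(kitchen)} = {open(d_bay_dock), open(d_dock_store), open(d_office_kitchen)}
  ∪ pre   = {open(d_bay_dock), open(d_dock_store), open(d_office_kitchen)} ∪ {at(store), open(d_store_kitchen)}
          = {at(store), open(d_bay_dock), open(d_dock_store), open(d_office_kitchen), open(d_store_kitchen)}

== RESULT ==
["at(store)", "open(d_bay_dock)", "open(d_dock_store)", "open(d_office_kitchen)", "open(d_store_kitchen)"]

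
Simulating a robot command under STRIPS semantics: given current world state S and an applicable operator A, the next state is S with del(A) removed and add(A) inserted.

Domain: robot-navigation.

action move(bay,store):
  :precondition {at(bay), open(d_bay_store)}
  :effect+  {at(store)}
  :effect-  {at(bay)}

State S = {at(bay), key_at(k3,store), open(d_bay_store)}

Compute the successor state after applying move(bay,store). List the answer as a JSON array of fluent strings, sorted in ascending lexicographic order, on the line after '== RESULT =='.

Compute (S \ del) ∪ add:
  pre ⊆ S: {at(bay), open(d_bay_store)} ⊆ S  — applicable
  S \ del = {key_at(k3,store), open(d_bay_store)}
  ∪ add   = {at(store), key_at(k3,store), open(d_bay_store)}

== RESULT ==
["at(store)", "key_at(k3,store)", "open(d_bay_store)"]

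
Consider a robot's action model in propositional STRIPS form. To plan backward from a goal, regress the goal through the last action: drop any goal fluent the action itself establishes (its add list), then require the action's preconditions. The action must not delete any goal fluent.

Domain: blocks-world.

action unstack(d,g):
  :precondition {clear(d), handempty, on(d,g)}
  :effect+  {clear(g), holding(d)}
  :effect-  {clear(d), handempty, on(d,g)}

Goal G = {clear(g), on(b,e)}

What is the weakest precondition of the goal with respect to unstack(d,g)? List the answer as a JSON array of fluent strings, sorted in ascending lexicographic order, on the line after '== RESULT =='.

Regress:
  G ∩ del = {}  (empty — regression defined)
  G \ add = {clear(g), on(b,e)} \ {clear(g), holding(d)} = {on(b,e)}
  ∪ pre   = {on(b,e)} ∪ {clear(d), handempty, on(d,g)}
          = {clear(d), handempty, on(b,e), on(d,g)}

== RESULT ==
["clear(d)", "handempty", "on(b,e)", "on(d,g)"]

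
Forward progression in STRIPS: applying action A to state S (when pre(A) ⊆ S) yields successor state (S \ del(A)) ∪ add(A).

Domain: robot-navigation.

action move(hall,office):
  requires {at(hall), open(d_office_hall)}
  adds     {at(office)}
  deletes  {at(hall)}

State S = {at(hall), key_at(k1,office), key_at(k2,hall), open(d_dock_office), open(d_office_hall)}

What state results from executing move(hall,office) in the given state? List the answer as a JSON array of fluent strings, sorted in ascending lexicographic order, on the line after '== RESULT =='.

Compute (S \ del) ∪ add:
  pre ⊆ S: {at(hall), open(d_office_hall)} ⊆ S  — applicable
  S \ del = {key_at(k1,office), key_at(k2,hall), open(d_dock_office), open(d_office_hall)}
  ∪ add   = {at(office), key_at(k1,office), key_at(k2,hall), open(d_dock_office), open(d_office_hall)}

== RESULT ==
["at(office)", "key_at(k1,office)", "key_at(k2,hall)", "open(d_dock_office)", "open(d_office_hall)"]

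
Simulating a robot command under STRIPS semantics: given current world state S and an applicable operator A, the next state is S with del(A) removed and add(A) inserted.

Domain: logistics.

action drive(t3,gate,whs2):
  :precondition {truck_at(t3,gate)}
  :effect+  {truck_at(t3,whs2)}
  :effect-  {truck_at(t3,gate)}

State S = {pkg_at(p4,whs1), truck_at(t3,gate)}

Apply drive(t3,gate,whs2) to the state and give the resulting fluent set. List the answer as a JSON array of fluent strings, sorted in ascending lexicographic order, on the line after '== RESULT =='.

Progress:
  pre ⊆ S: {truck_at(t3,gate)} ⊆ S  — applicable
  S \ del = {pkg_at(p4,whs1)}
  ∪ add   = {pkg_at(p4,whs1), truck_at(t3,whs2)}

== RESULT ==
["pkg_at(p4,whs1)", "truck_at(t3,whs2)"]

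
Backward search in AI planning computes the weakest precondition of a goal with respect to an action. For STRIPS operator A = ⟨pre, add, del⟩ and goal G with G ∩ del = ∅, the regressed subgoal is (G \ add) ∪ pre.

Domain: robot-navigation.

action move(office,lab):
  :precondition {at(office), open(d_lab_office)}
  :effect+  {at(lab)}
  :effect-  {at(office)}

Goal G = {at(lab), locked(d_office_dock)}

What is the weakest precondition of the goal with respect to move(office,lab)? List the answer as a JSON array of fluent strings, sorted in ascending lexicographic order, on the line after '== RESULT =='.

Compute (G \ add) ∪ pre:
  G ∩ del = {}  (empty — regression defined)
  G \ add = {at(lab), locked(d_office_dock)} \ {at(lab)} = {locked(d_office_dock)}
  ∪ pre   = {locked(d_office_dock)} ∪ {at(office), open(d_lab_office)}
          = {at(office), locked(d_office_dock), open(d_lab_office)}

== RESULT ==
["at(office)", "locked(d_office_dock)", "open(d_lab_office)"]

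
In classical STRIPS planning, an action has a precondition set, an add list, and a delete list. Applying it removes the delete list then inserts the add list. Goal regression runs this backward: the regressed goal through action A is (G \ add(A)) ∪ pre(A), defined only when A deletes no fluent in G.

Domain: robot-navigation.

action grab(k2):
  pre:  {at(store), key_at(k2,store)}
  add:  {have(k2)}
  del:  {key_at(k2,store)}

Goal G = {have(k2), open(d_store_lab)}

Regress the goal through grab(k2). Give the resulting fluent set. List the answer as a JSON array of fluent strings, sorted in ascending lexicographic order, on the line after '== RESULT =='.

Regress:
  G ∩ del = {}  (empty — regression defined)
  G \ add = {have(k2), open(d_store_lab)} \ {have(k2)} = {open(d_store_lab)}
  ∪ pre   = {open(d_store_lab)} ∪ {at(store), key_at(k2,store)}
          = {at(store), key_at(k2,store), open(d_store_lab)}

== RESULT ==
["at(store)", "key_at(k2,store)", "open(d_store_lab)"]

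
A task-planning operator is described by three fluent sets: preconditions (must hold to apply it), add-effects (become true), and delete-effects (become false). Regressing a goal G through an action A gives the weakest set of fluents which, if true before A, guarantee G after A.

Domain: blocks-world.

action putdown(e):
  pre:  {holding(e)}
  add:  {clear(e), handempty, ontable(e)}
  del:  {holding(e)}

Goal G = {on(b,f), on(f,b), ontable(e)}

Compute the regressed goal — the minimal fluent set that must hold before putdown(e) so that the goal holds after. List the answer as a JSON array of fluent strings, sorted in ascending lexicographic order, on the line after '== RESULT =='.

Compute (G \ add) ∪ pre:
  G ∩ del = {}  (empty — regression defined)
  G \ add = {on(b,f), on(f,b), ontable(e)} \ {clear(e), handempty, ontable(e)} = {on(b,f), on(f,b)}
  ∪ pre   = {on(b,f), on(f,b)} ∪ {holding(e)}
          = {holding(e), on(b,f), on(f,b)}

== RESULT ==
["holding(e)", "on(b,f)", "on(f,b)"]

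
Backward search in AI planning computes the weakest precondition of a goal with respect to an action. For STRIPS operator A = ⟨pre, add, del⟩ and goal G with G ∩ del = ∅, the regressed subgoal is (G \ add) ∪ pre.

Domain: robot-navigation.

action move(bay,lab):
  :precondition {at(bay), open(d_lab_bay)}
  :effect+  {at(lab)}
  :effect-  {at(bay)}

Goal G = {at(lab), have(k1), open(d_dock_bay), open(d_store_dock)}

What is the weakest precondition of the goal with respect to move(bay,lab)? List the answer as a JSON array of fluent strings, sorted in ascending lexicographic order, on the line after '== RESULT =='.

Compute (G \ add) ∪ pre:
  G ∩ del = {}  (empty — regression defined)
  G \ add = {at(lab), have(k1), open(d_dock_bay), open(d_store_dock)} \ {at(lab)} = {have(k1), open(d_dock_bay), open(d_store_dock)}
  ∪ pre   = {have(k1), open(d_dock_bay), open(d_store_dock)} ∪ {at(bay), open(d_lab_bay)}
          = {at(bay), have(k1), open(d_dock_bay), open(d_lab_bay), open(d_store_dock)}

== RESULT ==
["at(bay)", "have(k1)", "open(d_dock_bay)", "open(d_lab_bay)", "open(d_store_dock)"]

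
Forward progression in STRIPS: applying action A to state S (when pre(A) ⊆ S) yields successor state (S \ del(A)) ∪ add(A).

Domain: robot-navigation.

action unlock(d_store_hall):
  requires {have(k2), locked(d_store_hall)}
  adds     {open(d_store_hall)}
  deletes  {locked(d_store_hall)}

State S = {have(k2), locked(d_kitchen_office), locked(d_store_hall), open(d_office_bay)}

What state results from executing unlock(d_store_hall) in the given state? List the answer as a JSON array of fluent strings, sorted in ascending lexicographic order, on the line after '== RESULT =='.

Compute (S \ del) ∪ add:
  pre ⊆ S: {have(k2), locked(d_store_hall)} ⊆ S  — applicable
  S \ del = {have(k2), locked(d_kitchen_office), open(d_office_bay)}
  ∪ add   = {have(k2), locked(d_kitchen_office), open(d_office_bay), open(d_store_hall)}

== RESULT ==
["have(k2)", "locked(d_kitchen_office)", "open(d_office_bay)", "open(d_store_hall)"]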